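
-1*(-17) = 17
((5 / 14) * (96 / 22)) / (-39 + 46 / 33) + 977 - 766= 1832597 / 8687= 210.96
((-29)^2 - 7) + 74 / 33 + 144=32348 / 33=980.24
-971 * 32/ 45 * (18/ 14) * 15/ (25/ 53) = -4940448/ 175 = -28231.13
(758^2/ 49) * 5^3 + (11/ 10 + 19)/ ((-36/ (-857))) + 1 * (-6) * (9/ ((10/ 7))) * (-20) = 8625718811/ 5880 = 1466958.98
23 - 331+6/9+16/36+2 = -2744/9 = -304.89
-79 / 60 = -1.32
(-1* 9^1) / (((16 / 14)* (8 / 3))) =-2.95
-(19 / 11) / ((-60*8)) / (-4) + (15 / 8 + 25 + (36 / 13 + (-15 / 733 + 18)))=9584220149 / 201252480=47.62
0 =0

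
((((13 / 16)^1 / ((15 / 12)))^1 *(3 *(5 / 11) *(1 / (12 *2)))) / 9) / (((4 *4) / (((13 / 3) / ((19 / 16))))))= 169 / 180576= 0.00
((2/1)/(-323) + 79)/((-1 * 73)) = -25515/23579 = -1.08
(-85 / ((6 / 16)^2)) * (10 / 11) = -54400 / 99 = -549.49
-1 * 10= -10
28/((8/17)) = 119/2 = 59.50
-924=-924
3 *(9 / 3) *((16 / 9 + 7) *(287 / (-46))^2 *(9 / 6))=19521453 / 4232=4612.82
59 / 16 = 3.69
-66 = -66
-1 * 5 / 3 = -5 / 3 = -1.67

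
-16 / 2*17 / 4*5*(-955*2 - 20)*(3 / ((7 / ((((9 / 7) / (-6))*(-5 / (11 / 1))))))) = 7382250 / 539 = 13696.20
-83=-83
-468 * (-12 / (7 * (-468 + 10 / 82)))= -230256 / 134281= -1.71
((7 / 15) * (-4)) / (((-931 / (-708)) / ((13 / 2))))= -6136 / 665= -9.23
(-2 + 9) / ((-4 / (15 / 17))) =-105 / 68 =-1.54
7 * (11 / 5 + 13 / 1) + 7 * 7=777 / 5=155.40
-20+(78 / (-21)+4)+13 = -47 / 7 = -6.71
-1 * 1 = -1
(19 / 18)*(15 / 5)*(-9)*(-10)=285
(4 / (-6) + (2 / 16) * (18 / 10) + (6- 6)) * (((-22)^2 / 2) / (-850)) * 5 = 0.63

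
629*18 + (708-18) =12012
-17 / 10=-1.70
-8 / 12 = -0.67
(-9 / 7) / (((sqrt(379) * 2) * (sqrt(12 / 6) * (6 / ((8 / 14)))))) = -3 * sqrt(758) / 37142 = -0.00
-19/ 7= -2.71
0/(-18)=0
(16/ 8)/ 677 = 2/ 677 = 0.00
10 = 10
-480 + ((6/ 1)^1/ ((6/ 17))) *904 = 14888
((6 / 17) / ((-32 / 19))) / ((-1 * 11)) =57 / 2992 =0.02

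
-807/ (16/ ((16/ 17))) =-807/ 17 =-47.47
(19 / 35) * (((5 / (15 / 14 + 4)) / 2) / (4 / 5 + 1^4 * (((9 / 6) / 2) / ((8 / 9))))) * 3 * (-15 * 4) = -547200 / 18673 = -29.30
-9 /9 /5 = -1 /5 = -0.20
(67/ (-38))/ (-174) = 67/ 6612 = 0.01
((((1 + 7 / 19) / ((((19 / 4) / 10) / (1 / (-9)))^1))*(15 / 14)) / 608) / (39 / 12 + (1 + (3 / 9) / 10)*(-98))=1625 / 282364453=0.00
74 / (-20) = -37 / 10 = -3.70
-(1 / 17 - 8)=135 / 17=7.94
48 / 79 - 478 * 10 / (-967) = 424036 / 76393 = 5.55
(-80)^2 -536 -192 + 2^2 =5676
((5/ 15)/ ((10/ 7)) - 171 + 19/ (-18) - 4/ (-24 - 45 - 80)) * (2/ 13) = -2303776/ 87165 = -26.43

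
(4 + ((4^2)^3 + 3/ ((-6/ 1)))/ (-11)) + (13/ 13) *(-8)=-8279/ 22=-376.32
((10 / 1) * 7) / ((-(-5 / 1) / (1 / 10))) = 7 / 5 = 1.40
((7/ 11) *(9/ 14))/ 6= 0.07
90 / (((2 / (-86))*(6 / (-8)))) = 5160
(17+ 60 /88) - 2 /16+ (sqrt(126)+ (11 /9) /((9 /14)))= 3 * sqrt(14)+ 138697 /7128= 30.68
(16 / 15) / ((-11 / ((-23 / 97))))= 368 / 16005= 0.02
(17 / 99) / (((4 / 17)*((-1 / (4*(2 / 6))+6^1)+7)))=289 / 4851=0.06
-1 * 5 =-5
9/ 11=0.82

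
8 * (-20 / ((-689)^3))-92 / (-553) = 30091703228 / 180876771257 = 0.17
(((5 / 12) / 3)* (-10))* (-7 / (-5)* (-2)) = 35 / 9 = 3.89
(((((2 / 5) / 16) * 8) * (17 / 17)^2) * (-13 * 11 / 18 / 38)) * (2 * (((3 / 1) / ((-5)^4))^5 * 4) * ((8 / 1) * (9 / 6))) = -92664 / 9059906005859375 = -0.00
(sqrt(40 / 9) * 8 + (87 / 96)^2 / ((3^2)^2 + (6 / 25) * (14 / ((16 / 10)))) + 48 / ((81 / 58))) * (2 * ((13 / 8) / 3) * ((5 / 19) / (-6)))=-8557283605 / 5238411264 -130 * sqrt(10) / 513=-2.43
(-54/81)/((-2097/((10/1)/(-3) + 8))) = 28/18873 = 0.00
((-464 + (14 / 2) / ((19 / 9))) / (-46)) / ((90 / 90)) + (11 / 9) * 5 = 126847 / 7866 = 16.13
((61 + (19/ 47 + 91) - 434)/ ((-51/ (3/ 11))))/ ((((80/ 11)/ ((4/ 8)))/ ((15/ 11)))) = 39705/ 281248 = 0.14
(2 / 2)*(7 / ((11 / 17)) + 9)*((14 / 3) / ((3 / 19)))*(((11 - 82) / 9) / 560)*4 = -147041 / 4455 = -33.01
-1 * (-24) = 24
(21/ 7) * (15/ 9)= 5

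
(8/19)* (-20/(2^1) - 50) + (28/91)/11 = -68564/2717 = -25.24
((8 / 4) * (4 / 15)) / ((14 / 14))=8 / 15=0.53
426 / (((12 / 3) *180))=71 / 120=0.59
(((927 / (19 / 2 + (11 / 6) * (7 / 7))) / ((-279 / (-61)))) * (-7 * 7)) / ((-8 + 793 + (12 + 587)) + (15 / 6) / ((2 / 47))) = -1847202 / 3041317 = -0.61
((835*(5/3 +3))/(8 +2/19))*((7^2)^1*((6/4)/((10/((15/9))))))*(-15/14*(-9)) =4997475/88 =56789.49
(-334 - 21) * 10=-3550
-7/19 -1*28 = -539/19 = -28.37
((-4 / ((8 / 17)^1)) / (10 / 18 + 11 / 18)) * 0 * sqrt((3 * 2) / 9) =0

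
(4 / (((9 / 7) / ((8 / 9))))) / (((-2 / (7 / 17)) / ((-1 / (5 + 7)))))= 196 / 4131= 0.05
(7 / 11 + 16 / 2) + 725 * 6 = 4358.64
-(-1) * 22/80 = 11/40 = 0.28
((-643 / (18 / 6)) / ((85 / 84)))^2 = 324144016 / 7225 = 44864.22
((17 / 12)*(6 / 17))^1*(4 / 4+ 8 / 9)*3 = 2.83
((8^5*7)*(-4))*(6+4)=-9175040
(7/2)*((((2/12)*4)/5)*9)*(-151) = -3171/5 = -634.20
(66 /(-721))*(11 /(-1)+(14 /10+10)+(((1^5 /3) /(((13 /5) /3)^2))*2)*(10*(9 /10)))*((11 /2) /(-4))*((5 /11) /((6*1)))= 9746 /121849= 0.08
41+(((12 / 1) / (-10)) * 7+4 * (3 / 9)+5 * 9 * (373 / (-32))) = -490.60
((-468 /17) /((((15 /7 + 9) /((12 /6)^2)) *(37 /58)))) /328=-1218 /25789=-0.05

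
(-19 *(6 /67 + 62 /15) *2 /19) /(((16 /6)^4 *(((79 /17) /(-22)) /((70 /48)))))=12499641 /10840064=1.15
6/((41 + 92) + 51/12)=8/183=0.04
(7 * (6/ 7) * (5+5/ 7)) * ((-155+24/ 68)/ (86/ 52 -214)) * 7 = 16404960/ 93857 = 174.79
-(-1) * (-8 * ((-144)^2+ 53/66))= -5474516/33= -165894.42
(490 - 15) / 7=475 / 7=67.86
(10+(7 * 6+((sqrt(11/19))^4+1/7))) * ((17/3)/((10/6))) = 178.43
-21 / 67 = -0.31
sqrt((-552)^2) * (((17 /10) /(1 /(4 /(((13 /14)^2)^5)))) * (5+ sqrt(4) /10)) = 10857462729179136 /265112484325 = 40954.17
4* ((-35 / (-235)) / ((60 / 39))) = 91 / 235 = 0.39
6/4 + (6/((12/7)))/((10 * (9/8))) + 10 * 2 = 1963/90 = 21.81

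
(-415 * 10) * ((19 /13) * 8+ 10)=-1170300 /13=-90023.08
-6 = -6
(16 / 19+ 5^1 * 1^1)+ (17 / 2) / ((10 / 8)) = 12.64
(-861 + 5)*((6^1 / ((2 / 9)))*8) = -184896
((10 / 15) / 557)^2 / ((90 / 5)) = 2 / 25130169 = 0.00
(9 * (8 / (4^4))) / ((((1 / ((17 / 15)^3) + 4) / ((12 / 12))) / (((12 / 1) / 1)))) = 132651 / 184216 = 0.72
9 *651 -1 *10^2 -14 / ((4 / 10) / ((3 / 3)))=5724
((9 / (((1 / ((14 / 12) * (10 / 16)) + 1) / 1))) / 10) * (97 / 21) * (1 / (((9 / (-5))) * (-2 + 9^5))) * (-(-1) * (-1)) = 485 / 29405406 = 0.00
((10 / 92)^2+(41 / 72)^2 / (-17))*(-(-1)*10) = -1692245 / 23309856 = -0.07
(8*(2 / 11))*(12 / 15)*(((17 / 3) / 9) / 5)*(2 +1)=1088 / 2475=0.44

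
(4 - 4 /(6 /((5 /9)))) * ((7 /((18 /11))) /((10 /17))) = 64141 /2430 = 26.40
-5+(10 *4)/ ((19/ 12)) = 385/ 19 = 20.26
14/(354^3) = 0.00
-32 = -32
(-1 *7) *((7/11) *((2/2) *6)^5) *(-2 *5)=3810240/11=346385.45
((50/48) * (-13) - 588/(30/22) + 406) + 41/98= -225341/5880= -38.32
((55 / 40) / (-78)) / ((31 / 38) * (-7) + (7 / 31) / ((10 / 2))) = 32395 / 10411128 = 0.00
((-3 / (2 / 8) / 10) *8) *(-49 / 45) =784 / 75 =10.45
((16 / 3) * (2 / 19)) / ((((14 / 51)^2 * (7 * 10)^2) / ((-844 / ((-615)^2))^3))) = -347500295552 / 20569096212872459765625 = -0.00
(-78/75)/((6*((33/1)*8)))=-13/19800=-0.00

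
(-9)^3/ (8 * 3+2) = -729/ 26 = -28.04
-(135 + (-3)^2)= -144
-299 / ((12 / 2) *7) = -299 / 42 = -7.12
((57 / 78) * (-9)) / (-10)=171 / 260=0.66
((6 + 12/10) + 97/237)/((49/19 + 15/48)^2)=833315072/915579585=0.91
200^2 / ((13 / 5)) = 200000 / 13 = 15384.62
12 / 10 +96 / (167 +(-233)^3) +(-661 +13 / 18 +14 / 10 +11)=-24539811727 / 37947510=-646.68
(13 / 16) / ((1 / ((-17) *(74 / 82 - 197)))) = 222105 / 82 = 2708.60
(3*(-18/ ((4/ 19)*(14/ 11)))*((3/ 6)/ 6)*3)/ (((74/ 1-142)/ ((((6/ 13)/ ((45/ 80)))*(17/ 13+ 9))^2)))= 180134592/ 3398759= 53.00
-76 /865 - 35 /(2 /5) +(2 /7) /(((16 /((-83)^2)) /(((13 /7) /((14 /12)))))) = 128452893 /1186780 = 108.24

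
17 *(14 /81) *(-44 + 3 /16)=-83419 /648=-128.73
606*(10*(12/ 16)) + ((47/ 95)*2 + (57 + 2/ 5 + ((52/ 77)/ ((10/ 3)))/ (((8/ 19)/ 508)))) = 35461827/ 7315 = 4847.82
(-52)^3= -140608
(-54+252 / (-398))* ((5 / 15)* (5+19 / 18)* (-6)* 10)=1316720 / 199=6616.68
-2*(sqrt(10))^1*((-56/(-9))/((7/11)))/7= -176*sqrt(10)/63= -8.83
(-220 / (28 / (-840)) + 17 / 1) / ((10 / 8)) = 26468 / 5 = 5293.60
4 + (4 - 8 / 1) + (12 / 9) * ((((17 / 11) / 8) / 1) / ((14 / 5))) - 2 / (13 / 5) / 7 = -215 / 12012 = -0.02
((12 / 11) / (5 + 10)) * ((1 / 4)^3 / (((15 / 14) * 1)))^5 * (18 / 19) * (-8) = -16807 / 46227456000000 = -0.00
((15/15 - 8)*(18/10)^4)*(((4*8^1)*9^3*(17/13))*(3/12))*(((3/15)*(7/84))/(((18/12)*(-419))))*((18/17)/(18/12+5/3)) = 4.97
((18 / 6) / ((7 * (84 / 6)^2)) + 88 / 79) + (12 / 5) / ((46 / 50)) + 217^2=117398583895 / 2492924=47092.72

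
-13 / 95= -0.14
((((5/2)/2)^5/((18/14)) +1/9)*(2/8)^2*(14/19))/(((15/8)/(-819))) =-4862221/97280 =-49.98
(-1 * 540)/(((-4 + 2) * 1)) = 270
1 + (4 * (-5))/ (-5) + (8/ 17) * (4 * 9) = 21.94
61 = 61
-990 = -990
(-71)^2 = 5041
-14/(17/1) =-0.82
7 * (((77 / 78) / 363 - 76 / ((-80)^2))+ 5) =71940029 / 2059200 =34.94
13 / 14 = 0.93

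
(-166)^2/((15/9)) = 82668/5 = 16533.60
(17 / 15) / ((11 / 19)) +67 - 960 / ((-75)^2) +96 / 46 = 2241386 / 31625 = 70.87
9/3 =3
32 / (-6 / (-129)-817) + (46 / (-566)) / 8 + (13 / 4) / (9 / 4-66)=-2034340633 / 20280674280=-0.10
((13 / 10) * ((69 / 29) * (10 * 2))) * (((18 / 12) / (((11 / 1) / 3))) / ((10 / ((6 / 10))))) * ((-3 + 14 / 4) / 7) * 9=0.98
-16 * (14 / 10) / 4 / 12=-7 / 15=-0.47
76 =76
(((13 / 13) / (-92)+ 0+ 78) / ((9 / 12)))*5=35875 / 69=519.93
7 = 7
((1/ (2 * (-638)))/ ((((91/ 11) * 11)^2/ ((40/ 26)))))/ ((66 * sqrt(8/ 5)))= -5 * sqrt(10)/ 9066105048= -0.00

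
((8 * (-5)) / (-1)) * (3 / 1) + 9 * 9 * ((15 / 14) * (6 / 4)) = 7005 / 28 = 250.18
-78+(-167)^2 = 27811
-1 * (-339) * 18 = 6102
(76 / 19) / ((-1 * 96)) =-0.04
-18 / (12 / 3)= -4.50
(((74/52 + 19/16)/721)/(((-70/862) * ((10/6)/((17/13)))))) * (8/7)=-11935683/298530050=-0.04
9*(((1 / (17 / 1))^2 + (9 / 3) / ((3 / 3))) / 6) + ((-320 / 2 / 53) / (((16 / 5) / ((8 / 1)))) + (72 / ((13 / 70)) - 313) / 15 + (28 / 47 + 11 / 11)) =495999044 / 140380305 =3.53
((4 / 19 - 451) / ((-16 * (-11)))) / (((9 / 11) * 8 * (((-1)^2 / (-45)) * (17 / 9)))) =385425 / 41344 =9.32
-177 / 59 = -3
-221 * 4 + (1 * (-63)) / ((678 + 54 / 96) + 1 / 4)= -9602132 / 10861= -884.09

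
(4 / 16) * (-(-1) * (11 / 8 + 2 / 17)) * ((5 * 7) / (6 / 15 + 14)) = 35525 / 39168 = 0.91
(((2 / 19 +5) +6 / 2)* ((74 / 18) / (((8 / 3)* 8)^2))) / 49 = 407 / 272384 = 0.00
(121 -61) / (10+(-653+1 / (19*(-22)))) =-5016 / 53755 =-0.09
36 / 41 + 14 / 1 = 610 / 41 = 14.88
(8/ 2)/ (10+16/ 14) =14/ 39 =0.36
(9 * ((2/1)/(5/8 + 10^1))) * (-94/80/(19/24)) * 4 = -10.06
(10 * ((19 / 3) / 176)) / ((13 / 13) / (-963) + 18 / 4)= 6099 / 76252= 0.08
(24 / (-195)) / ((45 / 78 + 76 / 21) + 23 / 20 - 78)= 672 / 396691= 0.00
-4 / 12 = -1 / 3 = -0.33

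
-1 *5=-5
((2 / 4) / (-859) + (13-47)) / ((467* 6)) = -19471 / 1604612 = -0.01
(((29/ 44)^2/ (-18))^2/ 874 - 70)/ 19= -74295957595439/ 20166045825024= -3.68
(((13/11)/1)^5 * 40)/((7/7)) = 14851720/161051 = 92.22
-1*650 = -650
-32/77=-0.42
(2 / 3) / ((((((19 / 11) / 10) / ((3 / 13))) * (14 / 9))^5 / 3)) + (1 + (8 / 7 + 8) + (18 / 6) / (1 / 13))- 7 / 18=13819906720140175901 / 278129766680993682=49.69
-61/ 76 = -0.80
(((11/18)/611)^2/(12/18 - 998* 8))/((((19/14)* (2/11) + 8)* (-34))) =9317/20847997008774000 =0.00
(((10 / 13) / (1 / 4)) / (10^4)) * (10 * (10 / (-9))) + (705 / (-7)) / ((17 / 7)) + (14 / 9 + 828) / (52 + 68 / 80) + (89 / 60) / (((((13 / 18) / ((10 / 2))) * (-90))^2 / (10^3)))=-17.00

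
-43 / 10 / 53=-43 / 530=-0.08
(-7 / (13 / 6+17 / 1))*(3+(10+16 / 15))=-2954 / 575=-5.14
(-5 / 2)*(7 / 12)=-35 / 24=-1.46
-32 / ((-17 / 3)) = 96 / 17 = 5.65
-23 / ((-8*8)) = 23 / 64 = 0.36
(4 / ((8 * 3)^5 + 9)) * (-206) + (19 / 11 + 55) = 4968673928 / 87588963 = 56.73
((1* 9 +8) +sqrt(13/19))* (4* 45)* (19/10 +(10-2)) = 1782* sqrt(247)/19 +30294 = 31768.02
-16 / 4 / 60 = -1 / 15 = -0.07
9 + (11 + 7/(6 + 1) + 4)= 25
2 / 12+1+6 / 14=67 / 42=1.60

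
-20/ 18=-10/ 9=-1.11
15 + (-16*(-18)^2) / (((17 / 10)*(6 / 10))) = -86145 / 17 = -5067.35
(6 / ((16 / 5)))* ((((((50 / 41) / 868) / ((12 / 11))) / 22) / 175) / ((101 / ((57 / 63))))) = 95 / 16908001152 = 0.00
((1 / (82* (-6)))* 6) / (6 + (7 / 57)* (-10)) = -0.00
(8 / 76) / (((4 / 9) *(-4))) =-9 / 152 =-0.06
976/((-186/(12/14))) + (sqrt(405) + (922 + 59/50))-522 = 9 * sqrt(5) + 4304003/10850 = 416.81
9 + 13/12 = 121/12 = 10.08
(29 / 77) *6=174 / 77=2.26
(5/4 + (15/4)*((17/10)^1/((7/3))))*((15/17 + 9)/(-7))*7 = -669/17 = -39.35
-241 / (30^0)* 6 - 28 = -1474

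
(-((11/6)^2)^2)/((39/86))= -629563/25272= -24.91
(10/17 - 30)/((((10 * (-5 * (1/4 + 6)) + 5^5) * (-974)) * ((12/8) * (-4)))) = -0.00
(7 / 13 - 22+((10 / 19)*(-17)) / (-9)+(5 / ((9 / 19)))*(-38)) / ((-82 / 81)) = 8434521 / 20254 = 416.44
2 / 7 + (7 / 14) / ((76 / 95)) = 51 / 56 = 0.91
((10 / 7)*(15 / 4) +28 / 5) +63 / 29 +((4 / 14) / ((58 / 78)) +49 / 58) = 14.36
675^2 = 455625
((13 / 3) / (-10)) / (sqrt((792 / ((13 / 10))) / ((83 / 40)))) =-13 * sqrt(23738) / 79200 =-0.03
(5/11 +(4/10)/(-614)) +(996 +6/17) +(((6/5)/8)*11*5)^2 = 4890646693/4592720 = 1064.87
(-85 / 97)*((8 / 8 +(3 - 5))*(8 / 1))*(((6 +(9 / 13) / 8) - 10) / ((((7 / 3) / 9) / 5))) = -4670325 / 8827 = -529.10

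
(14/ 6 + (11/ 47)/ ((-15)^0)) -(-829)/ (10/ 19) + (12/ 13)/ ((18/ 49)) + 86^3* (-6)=-23308158059/ 6110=-3814755.82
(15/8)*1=15/8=1.88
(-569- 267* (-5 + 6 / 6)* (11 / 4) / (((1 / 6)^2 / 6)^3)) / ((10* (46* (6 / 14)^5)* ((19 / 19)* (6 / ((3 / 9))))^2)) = 13735557.02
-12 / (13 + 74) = -4 / 29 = -0.14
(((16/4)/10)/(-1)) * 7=-14/5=-2.80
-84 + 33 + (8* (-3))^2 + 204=729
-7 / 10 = -0.70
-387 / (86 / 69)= -621 / 2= -310.50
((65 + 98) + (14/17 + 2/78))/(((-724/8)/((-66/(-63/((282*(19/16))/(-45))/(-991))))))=-528744153388/37800945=-13987.59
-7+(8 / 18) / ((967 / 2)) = -60913 / 8703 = -7.00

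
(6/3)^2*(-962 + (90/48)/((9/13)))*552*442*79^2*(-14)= 81800174183728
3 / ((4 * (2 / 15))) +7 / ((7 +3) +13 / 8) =4633 / 744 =6.23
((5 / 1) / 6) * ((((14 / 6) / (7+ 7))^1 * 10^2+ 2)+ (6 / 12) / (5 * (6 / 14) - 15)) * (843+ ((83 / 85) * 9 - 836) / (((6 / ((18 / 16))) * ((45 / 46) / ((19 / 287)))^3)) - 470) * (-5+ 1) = -21807168092748100819 / 941687093182500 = -23157.55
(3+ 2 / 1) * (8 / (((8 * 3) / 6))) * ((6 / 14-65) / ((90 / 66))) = -9944 / 21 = -473.52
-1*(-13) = 13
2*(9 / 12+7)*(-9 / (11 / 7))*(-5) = 9765 / 22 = 443.86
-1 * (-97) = 97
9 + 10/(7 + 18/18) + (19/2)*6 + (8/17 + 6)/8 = 68.06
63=63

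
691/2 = 345.50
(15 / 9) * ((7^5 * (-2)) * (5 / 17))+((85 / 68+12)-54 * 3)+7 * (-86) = -3514553 / 204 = -17228.20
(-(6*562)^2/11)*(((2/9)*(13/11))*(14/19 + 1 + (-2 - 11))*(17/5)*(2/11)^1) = 239000418176/126445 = 1890153.17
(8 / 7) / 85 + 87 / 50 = 10433 / 5950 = 1.75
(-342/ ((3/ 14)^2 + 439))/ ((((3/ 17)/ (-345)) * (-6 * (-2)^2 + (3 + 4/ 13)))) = -1703618280/ 23148257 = -73.60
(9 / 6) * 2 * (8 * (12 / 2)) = 144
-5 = -5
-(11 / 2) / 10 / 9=-11 / 180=-0.06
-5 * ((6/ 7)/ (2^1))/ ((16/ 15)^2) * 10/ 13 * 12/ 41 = -50625/ 119392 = -0.42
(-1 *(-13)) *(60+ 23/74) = 784.04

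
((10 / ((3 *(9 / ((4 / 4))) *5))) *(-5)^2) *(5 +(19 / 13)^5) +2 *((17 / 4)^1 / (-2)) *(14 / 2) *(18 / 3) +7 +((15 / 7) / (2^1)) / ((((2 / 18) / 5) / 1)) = -792788977 / 7797153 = -101.68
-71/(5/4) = -284/5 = -56.80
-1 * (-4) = 4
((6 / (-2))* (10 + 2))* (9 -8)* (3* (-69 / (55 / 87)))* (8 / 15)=1728864 / 275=6286.78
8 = 8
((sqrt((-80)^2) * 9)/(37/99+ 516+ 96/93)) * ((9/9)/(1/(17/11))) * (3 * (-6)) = -3615840/93407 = -38.71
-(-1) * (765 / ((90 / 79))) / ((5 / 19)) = 25517 / 10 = 2551.70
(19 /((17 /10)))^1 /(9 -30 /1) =-190 /357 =-0.53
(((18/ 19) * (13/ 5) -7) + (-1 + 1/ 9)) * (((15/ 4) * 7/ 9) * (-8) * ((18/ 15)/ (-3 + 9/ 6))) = -259784/ 2565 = -101.28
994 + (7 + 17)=1018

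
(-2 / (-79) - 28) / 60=-221 / 474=-0.47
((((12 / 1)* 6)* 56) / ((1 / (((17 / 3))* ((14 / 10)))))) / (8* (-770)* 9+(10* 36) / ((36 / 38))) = -39984 / 68825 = -0.58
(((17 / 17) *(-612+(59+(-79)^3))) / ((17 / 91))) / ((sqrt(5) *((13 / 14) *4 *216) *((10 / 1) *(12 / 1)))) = -3023251 *sqrt(5) / 550800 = -12.27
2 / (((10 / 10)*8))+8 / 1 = 33 / 4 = 8.25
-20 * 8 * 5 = -800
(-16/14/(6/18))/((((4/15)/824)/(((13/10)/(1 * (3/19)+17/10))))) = -18317520/2471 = -7413.00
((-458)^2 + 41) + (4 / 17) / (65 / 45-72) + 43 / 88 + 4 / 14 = 1395149631639 / 6649720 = 209805.77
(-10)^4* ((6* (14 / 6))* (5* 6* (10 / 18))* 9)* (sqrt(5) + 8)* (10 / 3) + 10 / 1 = 716524768.42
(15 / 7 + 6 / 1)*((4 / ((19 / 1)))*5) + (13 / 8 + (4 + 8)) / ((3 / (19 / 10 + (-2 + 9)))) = 82307 / 1680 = 48.99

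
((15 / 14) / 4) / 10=3 / 112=0.03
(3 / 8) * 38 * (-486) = -13851 / 2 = -6925.50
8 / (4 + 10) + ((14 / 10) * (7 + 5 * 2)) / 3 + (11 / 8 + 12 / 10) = 9307 / 840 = 11.08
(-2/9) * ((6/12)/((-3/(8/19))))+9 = 4625/513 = 9.02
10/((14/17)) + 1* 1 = 92/7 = 13.14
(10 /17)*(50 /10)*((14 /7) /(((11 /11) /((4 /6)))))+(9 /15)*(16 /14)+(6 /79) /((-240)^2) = 138601853 /30083200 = 4.61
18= 18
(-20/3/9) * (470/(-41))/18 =4700/9963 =0.47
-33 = -33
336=336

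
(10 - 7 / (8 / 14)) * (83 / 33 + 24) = -2625 / 44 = -59.66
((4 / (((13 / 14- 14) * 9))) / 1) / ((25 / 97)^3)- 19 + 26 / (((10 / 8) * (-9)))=-599537813 / 25734375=-23.30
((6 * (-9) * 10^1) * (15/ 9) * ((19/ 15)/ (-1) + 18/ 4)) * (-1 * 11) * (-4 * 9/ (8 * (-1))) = 144045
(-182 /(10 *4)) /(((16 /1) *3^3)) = -91 /8640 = -0.01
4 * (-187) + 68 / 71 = -53040 / 71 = -747.04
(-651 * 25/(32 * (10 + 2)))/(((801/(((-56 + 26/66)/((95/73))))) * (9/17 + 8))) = 494159995/1864266624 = 0.27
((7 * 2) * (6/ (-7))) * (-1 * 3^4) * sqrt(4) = 1944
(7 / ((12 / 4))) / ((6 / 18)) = 7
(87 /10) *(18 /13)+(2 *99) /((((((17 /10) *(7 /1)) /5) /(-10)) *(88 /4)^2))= 878697 /85085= 10.33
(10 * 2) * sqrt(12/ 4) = 20 * sqrt(3) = 34.64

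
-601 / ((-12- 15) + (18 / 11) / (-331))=2188241 / 98325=22.26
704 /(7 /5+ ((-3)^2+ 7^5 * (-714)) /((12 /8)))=-3520 /40000623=-0.00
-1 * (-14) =14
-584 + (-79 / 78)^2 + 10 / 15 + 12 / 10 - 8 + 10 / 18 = -5967917 / 10140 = -588.55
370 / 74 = 5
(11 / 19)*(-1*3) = -33 / 19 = -1.74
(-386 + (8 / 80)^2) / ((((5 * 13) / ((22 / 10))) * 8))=-424589 / 260000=-1.63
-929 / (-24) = 929 / 24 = 38.71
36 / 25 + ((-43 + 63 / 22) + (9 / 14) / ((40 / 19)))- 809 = -26099643 / 30800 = -847.39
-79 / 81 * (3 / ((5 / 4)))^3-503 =-193681 / 375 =-516.48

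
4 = 4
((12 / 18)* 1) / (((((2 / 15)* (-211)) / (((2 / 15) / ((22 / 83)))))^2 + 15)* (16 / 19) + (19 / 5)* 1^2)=1308910 / 5203820547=0.00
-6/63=-2/21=-0.10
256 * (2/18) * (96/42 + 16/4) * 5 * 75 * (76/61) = 107008000/1281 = 83534.74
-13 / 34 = -0.38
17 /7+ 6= 59 /7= 8.43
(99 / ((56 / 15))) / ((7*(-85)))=-297 / 6664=-0.04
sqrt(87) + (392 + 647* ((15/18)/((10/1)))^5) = sqrt(87) + 97542791/248832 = 401.33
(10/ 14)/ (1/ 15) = 75/ 7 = 10.71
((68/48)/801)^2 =289/92390544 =0.00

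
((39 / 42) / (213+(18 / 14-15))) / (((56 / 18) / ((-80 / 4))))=-13 / 434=-0.03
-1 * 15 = -15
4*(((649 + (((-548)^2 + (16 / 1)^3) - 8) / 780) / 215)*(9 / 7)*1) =2431836 / 97825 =24.86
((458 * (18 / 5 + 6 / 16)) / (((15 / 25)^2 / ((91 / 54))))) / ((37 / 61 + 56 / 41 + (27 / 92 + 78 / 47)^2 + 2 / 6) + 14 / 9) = 32278832920294870 / 29072937571101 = 1110.27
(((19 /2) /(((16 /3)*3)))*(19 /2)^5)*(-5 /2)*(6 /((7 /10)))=-3528441075 /3584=-984498.07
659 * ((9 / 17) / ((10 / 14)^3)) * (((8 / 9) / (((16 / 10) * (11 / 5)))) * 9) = 2034333 / 935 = 2175.76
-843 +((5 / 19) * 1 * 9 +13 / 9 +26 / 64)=-4589809 / 5472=-838.78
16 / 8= 2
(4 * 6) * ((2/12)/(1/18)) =72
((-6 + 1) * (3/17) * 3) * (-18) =810/17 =47.65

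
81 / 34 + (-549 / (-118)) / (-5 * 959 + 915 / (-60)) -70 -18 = -3304659841 / 38597446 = -85.62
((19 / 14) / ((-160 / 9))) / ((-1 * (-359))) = -171 / 804160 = -0.00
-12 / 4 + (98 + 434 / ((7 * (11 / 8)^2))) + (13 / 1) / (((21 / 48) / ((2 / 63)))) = 6869519 / 53361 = 128.74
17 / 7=2.43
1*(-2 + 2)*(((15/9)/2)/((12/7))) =0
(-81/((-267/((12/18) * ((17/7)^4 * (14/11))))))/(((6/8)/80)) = 320720640/335797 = 955.10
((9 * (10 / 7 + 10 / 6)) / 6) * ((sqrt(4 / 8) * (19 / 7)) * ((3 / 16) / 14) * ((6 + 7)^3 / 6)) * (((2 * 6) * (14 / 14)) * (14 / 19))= 428415 * sqrt(2) / 1568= 386.40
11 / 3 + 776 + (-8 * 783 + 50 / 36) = -98693 / 18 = -5482.94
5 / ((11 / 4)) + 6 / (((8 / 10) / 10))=845 / 11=76.82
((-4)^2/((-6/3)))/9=-8/9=-0.89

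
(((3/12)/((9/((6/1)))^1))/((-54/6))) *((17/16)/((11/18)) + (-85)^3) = 54042847/4752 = 11372.65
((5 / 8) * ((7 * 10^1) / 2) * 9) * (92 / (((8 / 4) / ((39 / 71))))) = 1412775 / 284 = 4974.56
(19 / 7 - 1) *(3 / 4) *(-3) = -27 / 7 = -3.86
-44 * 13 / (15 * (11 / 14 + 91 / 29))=-232232 / 23895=-9.72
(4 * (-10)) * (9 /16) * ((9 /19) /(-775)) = 81 /5890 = 0.01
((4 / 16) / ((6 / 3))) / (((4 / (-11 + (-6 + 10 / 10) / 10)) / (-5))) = 115 / 64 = 1.80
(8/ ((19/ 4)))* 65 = 109.47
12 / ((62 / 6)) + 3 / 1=129 / 31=4.16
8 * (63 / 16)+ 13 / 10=164 / 5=32.80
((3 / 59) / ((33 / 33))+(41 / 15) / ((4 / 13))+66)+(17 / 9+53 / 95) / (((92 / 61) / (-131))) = -638548111 / 4640940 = -137.59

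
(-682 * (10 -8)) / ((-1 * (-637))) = -1364 / 637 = -2.14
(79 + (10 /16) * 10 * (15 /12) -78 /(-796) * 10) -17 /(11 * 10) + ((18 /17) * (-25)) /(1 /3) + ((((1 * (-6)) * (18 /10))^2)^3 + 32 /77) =103342182584060751 /65122750000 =1586882.96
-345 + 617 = 272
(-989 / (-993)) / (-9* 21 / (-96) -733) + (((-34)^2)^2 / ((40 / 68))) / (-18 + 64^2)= 131928524538212 / 236822193555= 557.08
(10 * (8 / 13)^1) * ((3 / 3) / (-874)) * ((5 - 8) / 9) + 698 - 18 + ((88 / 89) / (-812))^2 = 3782932095886732 / 5563116222027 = 680.00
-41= -41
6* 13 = 78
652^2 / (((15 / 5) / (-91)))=-38684464 / 3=-12894821.33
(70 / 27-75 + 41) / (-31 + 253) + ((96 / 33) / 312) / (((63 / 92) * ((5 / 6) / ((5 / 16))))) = -409106 / 2999997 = -0.14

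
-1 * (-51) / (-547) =-51 / 547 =-0.09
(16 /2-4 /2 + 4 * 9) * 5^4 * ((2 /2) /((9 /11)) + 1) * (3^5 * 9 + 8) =384125000 /3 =128041666.67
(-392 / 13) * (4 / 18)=-784 / 117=-6.70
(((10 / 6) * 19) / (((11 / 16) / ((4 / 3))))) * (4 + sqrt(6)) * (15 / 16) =1900 * sqrt(6) / 33 + 7600 / 33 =371.33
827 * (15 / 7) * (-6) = -74430 / 7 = -10632.86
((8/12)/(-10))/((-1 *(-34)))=-1/510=-0.00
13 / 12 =1.08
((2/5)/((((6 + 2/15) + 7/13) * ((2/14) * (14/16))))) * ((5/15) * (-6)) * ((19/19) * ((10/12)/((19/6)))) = -6240/24719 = -0.25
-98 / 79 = -1.24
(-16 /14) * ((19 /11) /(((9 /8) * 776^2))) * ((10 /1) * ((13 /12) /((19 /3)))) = -65 /13040874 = -0.00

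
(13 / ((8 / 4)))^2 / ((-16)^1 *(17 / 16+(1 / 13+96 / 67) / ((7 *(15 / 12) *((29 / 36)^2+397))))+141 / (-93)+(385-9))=16461499835599 / 139280624809320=0.12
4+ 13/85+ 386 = 33163/85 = 390.15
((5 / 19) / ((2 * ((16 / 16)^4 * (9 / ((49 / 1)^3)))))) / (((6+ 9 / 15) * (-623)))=-420175 / 1004454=-0.42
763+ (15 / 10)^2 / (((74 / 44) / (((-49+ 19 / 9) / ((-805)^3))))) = 14726986991196 / 19301424625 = 763.00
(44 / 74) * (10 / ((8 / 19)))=1045 / 74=14.12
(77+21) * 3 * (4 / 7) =168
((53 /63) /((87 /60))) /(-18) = -530 /16443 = -0.03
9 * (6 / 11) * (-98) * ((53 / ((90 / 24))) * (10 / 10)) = -6799.42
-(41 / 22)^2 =-1681 / 484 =-3.47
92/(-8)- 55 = -133/2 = -66.50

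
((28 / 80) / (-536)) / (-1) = 7 / 10720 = 0.00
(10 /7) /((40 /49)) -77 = -301 /4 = -75.25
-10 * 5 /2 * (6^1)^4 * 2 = -64800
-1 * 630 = -630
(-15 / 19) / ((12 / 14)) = -35 / 38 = -0.92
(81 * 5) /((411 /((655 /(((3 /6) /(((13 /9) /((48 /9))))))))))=383175 /1096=349.61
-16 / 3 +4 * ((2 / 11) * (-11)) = -40 / 3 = -13.33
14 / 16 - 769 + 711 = -457 / 8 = -57.12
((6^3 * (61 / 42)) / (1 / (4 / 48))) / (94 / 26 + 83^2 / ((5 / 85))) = 2379 / 10657612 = 0.00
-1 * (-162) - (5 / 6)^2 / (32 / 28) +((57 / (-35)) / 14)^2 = 2790255953 / 17287200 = 161.41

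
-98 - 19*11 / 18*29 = -7825 / 18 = -434.72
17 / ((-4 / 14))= -59.50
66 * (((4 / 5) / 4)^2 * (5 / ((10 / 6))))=7.92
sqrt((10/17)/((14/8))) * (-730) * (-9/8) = 3285 * sqrt(1190)/238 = 476.14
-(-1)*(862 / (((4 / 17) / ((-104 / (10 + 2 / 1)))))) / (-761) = 95251 / 2283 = 41.72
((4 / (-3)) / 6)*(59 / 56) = -59 / 252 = -0.23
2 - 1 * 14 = -12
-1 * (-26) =26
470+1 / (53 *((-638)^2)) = 10139466041 / 21573332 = 470.00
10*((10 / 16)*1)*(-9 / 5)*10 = -225 / 2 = -112.50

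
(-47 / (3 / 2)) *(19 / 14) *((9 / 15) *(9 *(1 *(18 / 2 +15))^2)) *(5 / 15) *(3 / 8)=-578664 / 35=-16533.26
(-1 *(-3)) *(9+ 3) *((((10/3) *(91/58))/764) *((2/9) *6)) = 1820/5539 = 0.33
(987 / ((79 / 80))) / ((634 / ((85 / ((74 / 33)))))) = 55370700 / 926591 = 59.76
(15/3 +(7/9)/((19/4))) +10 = 2593/171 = 15.16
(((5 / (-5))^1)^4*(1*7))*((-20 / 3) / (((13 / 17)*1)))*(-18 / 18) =2380 / 39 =61.03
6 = 6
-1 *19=-19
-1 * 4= -4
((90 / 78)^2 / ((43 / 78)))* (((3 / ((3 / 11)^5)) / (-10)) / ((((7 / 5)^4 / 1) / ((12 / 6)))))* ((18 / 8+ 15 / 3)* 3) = -14595246875 / 2684318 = -5437.23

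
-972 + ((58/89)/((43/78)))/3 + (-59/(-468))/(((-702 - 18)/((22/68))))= -42599639434763/43844561280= -971.61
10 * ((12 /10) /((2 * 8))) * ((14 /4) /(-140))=-3 /160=-0.02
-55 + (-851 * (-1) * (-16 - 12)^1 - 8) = -23891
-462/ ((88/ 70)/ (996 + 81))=-791595/ 2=-395797.50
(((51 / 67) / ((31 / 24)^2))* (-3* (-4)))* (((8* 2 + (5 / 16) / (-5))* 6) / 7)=33708960 / 450709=74.79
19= 19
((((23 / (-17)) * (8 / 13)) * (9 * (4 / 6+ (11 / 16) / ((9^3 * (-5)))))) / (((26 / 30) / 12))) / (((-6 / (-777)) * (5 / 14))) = -3241596862 / 129285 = -25073.26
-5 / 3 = -1.67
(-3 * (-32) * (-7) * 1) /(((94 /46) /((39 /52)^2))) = -8694 /47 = -184.98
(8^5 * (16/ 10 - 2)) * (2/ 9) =-2912.71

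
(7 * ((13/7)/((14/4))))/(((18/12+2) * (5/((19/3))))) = 988/735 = 1.34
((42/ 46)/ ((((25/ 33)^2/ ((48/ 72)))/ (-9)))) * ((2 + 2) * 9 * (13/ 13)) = -4939704/ 14375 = -343.63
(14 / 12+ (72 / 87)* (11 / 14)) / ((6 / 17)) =37621 / 7308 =5.15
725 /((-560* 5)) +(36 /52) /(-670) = -126799 /487760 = -0.26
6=6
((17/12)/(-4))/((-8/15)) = 85/128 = 0.66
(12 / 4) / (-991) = -3 / 991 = -0.00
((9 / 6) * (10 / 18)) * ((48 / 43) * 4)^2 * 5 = 153600 / 1849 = 83.07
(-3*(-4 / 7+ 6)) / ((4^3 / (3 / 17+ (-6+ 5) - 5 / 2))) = 0.85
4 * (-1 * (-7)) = 28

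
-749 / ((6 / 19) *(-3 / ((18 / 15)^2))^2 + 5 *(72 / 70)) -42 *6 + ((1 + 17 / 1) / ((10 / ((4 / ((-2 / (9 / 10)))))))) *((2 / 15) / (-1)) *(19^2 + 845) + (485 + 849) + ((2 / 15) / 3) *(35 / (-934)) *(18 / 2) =1805929105353 / 1213674625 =1487.98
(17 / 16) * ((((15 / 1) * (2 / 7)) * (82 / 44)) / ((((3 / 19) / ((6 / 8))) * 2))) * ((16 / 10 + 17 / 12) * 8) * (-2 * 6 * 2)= -11673.62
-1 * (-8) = 8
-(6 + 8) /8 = -7 /4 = -1.75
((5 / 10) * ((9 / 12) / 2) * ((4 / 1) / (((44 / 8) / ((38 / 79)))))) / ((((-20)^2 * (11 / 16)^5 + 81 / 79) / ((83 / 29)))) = 310050816 / 103159540979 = 0.00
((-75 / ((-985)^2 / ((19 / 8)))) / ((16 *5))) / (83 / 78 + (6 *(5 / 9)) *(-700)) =247 / 251022821440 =0.00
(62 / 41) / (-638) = -31 / 13079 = -0.00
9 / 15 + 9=48 / 5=9.60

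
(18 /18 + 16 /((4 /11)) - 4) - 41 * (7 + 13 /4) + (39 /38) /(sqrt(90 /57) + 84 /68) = -156431 /388 + 3757 * sqrt(570) /3686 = -378.84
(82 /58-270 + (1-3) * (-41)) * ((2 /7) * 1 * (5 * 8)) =-61840 /29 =-2132.41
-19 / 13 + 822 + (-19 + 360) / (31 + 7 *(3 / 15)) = 1750219 / 2106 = 831.06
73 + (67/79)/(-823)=4746174/65017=73.00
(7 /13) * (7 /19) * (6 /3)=98 /247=0.40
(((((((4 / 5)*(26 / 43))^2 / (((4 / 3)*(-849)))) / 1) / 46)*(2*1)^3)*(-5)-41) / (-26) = 2467193089 / 1564568330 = 1.58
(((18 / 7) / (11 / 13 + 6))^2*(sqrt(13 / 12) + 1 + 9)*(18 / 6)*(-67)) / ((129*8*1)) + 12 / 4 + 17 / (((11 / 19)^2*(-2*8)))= -14368998803 / 32310962992 - 305721*sqrt(39) / 66758188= -0.47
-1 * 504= -504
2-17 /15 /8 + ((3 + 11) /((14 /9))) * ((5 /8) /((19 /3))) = 3131 /1140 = 2.75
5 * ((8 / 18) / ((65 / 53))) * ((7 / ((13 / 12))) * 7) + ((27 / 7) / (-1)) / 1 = 277175 / 3549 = 78.10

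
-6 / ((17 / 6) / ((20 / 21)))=-240 / 119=-2.02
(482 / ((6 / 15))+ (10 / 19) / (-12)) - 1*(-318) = 1522.96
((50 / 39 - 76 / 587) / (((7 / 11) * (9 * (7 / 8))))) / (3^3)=0.01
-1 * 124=-124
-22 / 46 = -11 / 23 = -0.48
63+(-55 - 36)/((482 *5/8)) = 75551/1205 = 62.70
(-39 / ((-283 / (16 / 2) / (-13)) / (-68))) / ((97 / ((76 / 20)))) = 5240352 / 137255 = 38.18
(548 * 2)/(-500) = -274/125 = -2.19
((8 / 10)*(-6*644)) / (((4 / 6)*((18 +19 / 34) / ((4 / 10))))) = -99.94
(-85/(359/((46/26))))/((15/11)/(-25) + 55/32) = -3440800/13669643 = -0.25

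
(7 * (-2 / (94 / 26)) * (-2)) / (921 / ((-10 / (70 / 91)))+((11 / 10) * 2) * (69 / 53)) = -626990 / 5503653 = -0.11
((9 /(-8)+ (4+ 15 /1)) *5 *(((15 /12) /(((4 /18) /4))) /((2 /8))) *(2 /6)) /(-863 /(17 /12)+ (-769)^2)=182325 /40171124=0.00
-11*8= -88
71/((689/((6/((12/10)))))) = 355/689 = 0.52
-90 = -90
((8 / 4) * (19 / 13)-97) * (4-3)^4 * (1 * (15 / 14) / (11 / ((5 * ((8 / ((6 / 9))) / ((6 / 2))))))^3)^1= -73380000 / 121121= -605.84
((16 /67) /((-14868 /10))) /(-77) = 40 /19176003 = 0.00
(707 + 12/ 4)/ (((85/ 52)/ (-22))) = -162448/ 17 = -9555.76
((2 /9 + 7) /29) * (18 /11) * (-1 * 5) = -650 /319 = -2.04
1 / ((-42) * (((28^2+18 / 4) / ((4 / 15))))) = -4 / 496755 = -0.00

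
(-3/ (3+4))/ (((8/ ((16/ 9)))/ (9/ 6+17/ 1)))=-37/ 21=-1.76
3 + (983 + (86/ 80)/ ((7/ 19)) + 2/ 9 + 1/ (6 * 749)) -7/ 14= 266576971/ 269640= 988.64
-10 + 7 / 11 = -103 / 11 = -9.36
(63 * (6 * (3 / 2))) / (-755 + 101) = -189 / 218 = -0.87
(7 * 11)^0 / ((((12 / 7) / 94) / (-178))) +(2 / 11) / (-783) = -9760.33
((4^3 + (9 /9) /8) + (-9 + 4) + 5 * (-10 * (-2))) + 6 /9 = 3835 /24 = 159.79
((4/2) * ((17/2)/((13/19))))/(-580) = -323/7540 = -0.04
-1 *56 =-56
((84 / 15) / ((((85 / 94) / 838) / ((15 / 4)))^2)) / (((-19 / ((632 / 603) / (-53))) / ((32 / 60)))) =54902087602432 / 1462390575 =37542.70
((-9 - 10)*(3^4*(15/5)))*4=-18468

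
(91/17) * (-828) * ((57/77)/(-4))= 153387/187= 820.25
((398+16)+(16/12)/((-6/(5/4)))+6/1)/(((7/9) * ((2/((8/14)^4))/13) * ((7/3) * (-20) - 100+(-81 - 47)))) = -2357160/1731121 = -1.36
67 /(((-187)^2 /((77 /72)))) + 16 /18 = 67975 /76296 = 0.89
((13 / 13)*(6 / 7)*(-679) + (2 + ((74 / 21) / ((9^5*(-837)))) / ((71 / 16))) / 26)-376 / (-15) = -2667302233919567 / 4789928219895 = -556.86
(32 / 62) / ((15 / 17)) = 272 / 465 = 0.58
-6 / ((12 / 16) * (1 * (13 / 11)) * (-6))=44 / 39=1.13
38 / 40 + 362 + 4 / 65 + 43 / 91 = 661541 / 1820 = 363.48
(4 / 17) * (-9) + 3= 0.88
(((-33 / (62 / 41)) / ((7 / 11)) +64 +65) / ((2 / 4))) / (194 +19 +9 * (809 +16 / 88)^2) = 1657821 / 51579162698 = 0.00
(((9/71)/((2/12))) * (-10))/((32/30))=-2025/284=-7.13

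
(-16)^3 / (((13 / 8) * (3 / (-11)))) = 360448 / 39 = 9242.26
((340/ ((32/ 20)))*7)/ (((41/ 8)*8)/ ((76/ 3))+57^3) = 113050/ 14074791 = 0.01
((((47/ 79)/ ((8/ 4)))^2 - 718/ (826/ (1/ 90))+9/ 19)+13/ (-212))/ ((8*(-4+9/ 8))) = -0.02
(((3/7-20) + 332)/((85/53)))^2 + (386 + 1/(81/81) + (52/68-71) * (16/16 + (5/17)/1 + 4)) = 13440729096/354025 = 37965.48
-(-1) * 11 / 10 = 11 / 10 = 1.10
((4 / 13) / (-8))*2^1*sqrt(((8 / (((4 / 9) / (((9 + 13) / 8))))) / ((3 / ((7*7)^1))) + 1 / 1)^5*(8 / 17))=-2621161*sqrt(27523) / 442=-983828.31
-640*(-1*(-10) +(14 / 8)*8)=-15360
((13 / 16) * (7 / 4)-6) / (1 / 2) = -293 / 32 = -9.16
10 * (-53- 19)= -720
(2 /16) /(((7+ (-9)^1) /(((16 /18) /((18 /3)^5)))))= -1 /139968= -0.00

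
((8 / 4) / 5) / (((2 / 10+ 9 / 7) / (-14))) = -49 / 13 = -3.77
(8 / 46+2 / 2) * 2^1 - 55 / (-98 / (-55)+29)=21847 / 38939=0.56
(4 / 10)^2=4 / 25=0.16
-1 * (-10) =10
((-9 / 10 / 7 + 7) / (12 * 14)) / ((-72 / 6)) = -481 / 141120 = -0.00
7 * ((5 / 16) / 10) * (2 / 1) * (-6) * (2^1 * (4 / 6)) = -7 / 2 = -3.50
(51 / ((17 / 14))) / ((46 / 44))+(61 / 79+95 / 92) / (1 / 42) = 421449 / 3634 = 115.97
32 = 32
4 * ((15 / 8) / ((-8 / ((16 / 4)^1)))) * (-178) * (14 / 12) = 3115 / 4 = 778.75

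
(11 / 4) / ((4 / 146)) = 803 / 8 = 100.38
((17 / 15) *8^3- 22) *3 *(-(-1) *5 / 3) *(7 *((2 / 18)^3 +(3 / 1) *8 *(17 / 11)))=17435513774 / 24057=724758.44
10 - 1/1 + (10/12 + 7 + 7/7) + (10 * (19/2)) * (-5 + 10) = 492.83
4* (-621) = -2484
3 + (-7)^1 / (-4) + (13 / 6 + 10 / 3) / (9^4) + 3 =203413 / 26244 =7.75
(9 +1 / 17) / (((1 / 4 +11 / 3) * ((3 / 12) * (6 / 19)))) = 23408 / 799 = 29.30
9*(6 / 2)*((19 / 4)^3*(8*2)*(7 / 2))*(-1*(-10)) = 6481755 / 4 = 1620438.75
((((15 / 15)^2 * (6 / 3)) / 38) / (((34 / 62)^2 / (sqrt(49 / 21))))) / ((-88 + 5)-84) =-961 * sqrt(21) / 2750991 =-0.00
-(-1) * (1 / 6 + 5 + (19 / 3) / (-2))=2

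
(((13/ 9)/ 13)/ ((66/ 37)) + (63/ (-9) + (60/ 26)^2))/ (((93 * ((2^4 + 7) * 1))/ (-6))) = 161849/ 35787609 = 0.00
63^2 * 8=31752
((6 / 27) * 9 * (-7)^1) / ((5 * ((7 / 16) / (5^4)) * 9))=-4000 / 9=-444.44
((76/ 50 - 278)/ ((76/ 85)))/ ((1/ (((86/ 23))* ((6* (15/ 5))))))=-45474048/ 2185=-20811.92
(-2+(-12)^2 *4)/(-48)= -287/24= -11.96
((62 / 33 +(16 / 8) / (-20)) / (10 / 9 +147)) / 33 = 587 / 1612930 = 0.00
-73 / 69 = -1.06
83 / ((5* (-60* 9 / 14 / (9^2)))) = -1743 / 50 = -34.86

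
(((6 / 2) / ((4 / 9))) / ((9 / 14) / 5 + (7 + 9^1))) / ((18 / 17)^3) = 171955 / 487728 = 0.35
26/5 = 5.20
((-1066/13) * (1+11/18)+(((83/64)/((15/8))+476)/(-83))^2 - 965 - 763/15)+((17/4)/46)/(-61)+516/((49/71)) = -835019278169239/2273270798400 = -367.32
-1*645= -645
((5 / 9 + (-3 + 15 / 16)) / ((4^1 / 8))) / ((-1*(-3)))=-217 / 216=-1.00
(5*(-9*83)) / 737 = -3735 / 737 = -5.07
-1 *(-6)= 6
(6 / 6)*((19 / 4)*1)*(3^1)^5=4617 / 4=1154.25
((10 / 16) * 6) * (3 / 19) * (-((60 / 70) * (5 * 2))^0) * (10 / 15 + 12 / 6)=-30 / 19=-1.58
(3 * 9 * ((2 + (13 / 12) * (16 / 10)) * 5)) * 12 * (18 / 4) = 27216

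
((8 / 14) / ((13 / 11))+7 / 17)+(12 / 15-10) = -64237 / 7735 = -8.30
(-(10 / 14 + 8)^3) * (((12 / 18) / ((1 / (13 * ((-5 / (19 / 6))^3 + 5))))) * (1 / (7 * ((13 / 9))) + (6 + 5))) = -3344769317900 / 49405377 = -67700.51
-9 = -9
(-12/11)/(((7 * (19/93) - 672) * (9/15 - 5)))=-2790/7545923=-0.00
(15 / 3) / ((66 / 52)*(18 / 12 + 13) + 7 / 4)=65 / 262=0.25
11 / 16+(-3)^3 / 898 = 4723 / 7184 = 0.66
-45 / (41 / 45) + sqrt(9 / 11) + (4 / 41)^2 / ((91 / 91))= -83009 / 1681 + 3*sqrt(11) / 11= -48.48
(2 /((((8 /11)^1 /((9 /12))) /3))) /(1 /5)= 495 /16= 30.94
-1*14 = -14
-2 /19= -0.11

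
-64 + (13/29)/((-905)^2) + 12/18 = -4512827711/71255175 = -63.33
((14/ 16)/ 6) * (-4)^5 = -448/ 3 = -149.33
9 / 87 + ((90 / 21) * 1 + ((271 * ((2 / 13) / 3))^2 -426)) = -70543735 / 308763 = -228.47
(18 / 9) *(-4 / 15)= -8 / 15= -0.53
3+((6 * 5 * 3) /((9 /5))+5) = 58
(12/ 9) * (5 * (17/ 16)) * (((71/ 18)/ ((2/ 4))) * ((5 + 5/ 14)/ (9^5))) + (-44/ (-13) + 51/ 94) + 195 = 3617341099597/ 18183785256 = 198.93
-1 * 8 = -8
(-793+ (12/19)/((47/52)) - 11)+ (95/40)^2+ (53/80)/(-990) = -112830144683/141451200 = -797.66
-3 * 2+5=-1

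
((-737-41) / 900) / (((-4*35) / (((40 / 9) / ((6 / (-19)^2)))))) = 140429 / 85050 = 1.65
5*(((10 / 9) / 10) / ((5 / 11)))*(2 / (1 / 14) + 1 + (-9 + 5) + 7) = 352 / 9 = 39.11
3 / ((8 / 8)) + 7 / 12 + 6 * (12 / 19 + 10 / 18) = 10.71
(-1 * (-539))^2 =290521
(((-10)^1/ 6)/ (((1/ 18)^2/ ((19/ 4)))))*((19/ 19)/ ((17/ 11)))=-28215/ 17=-1659.71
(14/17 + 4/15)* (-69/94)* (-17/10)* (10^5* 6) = 38364000/47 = 816255.32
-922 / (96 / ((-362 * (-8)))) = -83441 / 3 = -27813.67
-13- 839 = -852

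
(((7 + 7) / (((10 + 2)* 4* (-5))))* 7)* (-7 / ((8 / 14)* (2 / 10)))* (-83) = -199283 / 96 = -2075.86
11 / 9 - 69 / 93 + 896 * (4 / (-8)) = -124858 / 279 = -447.52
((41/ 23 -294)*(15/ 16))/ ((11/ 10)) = -45825/ 184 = -249.05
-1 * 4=-4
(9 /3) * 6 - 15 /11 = 183 /11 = 16.64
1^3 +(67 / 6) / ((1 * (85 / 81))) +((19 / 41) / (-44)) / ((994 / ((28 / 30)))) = 380217031 / 32661420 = 11.64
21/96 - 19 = -601/32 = -18.78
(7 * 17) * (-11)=-1309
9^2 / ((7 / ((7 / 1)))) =81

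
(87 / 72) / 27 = 29 / 648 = 0.04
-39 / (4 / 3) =-117 / 4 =-29.25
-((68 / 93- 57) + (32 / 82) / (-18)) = 643907 / 11439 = 56.29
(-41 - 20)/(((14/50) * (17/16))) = -24400/119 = -205.04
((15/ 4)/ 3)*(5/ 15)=5/ 12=0.42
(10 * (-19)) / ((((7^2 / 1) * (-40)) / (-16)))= -76 / 49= -1.55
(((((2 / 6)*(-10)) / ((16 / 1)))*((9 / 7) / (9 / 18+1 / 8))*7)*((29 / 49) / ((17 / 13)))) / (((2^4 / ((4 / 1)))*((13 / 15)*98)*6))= -435 / 653072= -0.00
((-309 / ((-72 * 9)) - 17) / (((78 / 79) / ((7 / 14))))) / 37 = -281951 / 1246752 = -0.23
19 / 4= 4.75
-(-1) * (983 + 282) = 1265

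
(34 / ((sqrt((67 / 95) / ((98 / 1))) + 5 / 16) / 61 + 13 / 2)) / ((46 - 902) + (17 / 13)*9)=-2549923169248 / 411874442598405 + 24157952*sqrt(12730) / 2059372212992025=-0.01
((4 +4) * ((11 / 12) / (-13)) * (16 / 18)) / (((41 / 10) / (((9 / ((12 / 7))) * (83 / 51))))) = -255640 / 244647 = -1.04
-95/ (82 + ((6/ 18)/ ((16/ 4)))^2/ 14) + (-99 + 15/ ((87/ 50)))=-438839453/ 4794077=-91.54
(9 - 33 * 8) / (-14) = 255 / 14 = 18.21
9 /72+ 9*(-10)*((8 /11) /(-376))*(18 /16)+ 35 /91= 37931 /53768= 0.71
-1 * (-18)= 18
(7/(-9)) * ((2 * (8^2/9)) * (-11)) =9856/81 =121.68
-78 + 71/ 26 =-1957/ 26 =-75.27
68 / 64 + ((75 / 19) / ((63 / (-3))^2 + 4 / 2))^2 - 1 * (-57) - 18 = 45412304849 / 1133534224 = 40.06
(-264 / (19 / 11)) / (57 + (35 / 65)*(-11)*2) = -37752 / 11153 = -3.38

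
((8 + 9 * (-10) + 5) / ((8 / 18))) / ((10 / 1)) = -693 / 40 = -17.32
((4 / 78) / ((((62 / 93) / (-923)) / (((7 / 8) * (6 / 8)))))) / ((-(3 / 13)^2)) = 83993 / 96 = 874.93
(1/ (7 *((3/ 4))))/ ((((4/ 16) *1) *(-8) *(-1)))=2/ 21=0.10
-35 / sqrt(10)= -7*sqrt(10) / 2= -11.07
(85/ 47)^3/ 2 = 614125/ 207646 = 2.96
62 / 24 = 2.58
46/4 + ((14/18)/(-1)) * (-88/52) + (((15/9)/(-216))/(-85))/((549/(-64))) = 251906795/19655298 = 12.82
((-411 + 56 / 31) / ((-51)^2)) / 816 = -12685 / 65794896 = -0.00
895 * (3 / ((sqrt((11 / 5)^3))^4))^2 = 1966552734375 / 3138428376721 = 0.63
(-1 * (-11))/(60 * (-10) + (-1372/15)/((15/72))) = -275/25976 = -0.01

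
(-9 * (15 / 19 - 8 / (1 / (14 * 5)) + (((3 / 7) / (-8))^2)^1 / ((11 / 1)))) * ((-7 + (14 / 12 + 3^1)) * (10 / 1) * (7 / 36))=-31154185465 / 1123584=-27727.51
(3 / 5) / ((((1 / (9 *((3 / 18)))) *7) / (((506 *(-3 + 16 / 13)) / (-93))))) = 17457 / 14105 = 1.24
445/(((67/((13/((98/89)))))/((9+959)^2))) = 241220430880/3283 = 73475610.99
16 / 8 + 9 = 11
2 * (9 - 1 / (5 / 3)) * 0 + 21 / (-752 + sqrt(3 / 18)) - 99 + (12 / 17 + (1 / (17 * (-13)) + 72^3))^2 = 23087024369006773692098 / 165718636343 - 21 * sqrt(6) / 3393023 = 139314592966.01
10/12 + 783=783.83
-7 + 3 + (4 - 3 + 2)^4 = 77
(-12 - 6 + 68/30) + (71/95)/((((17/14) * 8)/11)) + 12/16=-68494/4845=-14.14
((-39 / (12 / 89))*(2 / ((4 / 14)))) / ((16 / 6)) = -24297 / 32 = -759.28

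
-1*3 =-3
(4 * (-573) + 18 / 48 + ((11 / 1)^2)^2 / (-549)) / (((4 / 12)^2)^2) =-91637505 / 488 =-187781.77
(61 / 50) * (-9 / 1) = -549 / 50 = -10.98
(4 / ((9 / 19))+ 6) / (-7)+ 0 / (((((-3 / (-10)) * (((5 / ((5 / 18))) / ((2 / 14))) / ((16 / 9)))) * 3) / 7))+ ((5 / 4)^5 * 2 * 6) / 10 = 1.60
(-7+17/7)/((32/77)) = -11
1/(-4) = -1/4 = -0.25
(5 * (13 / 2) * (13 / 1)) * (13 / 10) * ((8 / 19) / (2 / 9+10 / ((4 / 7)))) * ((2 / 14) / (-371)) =-79092 / 15740417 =-0.01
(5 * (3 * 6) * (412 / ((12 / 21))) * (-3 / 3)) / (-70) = 927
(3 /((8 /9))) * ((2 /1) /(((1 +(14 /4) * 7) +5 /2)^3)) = 27 /87808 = 0.00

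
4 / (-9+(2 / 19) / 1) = -0.45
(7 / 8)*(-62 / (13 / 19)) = -4123 / 52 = -79.29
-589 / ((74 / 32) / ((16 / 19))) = -7936 / 37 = -214.49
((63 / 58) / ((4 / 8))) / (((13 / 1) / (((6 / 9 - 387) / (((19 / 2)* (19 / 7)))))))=-17934 / 7163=-2.50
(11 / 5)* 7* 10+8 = 162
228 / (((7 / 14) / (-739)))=-336984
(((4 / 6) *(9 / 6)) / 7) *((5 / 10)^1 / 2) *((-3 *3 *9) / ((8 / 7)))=-81 / 32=-2.53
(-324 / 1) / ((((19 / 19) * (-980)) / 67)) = 5427 / 245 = 22.15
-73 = -73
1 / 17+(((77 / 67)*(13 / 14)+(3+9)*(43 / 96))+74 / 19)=1799791 / 173128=10.40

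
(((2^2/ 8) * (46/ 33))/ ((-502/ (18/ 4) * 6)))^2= 0.00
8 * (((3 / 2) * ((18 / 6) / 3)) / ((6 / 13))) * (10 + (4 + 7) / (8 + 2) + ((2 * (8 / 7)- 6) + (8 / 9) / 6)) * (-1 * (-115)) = 4257461 / 189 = 22526.25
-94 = -94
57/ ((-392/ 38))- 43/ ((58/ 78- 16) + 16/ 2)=22203/ 55468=0.40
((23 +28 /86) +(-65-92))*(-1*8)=45984 /43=1069.40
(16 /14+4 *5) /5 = 148 /35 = 4.23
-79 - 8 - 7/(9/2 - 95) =-86.92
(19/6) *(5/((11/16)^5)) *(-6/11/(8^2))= -1556480/1771561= -0.88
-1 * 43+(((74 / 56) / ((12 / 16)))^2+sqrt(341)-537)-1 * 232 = -356723 / 441+sqrt(341) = -790.43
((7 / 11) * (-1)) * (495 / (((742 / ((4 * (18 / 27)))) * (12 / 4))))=-20 / 53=-0.38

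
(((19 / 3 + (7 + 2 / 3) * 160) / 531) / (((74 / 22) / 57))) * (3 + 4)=601293 / 2183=275.44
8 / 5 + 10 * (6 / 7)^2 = 2192 / 245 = 8.95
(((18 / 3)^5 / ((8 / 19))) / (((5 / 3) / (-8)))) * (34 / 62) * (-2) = 15069888 / 155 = 97225.08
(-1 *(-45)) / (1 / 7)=315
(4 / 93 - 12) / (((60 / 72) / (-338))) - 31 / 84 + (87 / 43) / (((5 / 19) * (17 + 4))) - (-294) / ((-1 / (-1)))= 2879780941 / 559860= 5143.75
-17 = -17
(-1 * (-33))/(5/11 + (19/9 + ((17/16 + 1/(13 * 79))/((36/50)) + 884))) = 107366688/2889278905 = 0.04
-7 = -7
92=92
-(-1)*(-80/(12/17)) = -340/3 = -113.33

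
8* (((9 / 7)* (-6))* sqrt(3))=-432* sqrt(3) / 7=-106.89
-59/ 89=-0.66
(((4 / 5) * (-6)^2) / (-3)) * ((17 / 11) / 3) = -272 / 55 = -4.95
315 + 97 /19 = 6082 /19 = 320.11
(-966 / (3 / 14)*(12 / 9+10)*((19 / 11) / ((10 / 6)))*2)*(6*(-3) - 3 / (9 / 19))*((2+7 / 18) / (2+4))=4570647676 / 4455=1025959.07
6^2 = 36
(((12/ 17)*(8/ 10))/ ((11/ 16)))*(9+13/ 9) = 24064/ 2805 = 8.58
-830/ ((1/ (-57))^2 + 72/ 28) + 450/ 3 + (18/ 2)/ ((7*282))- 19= -7379051731/ 38485762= -191.73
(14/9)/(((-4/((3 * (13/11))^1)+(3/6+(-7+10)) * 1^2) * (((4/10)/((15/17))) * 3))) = 910/1887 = 0.48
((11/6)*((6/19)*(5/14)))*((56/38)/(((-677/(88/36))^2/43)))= 2289320/13401998289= 0.00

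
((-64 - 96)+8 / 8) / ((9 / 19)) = -1007 / 3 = -335.67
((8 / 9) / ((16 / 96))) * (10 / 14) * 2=160 / 21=7.62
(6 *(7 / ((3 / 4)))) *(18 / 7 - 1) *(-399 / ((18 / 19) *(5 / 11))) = -1223068 / 15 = -81537.87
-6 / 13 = -0.46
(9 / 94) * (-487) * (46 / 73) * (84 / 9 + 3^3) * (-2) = 7325454 / 3431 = 2135.08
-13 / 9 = -1.44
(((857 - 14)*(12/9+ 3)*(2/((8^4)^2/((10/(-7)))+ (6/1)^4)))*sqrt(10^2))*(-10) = 456625/7339222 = 0.06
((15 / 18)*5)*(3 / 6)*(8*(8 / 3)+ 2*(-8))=100 / 9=11.11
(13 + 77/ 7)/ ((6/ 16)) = 64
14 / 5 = 2.80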